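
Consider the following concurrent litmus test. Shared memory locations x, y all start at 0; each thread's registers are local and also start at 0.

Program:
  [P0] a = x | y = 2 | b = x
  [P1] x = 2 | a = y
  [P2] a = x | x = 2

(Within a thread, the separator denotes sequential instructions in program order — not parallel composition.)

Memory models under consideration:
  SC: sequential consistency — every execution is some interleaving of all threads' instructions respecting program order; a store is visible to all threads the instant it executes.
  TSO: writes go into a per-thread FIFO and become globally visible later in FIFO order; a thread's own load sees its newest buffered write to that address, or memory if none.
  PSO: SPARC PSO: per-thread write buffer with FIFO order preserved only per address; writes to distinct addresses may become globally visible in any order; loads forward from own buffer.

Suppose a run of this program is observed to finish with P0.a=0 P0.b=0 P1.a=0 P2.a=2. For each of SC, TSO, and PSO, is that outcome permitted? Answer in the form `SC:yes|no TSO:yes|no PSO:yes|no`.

SC:no TSO:yes PSO:yes

outcome vector order: (P0.a,P0.b,P1.a,P2.a)
[SC] allowed = {0/0/2/0, 0/0/2/2, 0/2/0/0, 0/2/0/2, 0/2/2/0, 0/2/2/2, 2/2/0/0, 2/2/0/2, 2/2/2/0, 2/2/2/2}
[TSO] allowed = {0/0/0/0, 0/0/0/2, 0/0/2/0, 0/0/2/2, 0/2/0/0, 0/2/0/2, 0/2/2/0, 0/2/2/2, 2/2/0/0, 2/2/0/2, 2/2/2/0, 2/2/2/2}
[PSO] allowed = {0/0/0/0, 0/0/0/2, 0/0/2/0, 0/0/2/2, 0/2/0/0, 0/2/0/2, 0/2/2/0, 0/2/2/2, 2/2/0/0, 2/2/0/2, 2/2/2/0, 2/2/2/2}
target 0/0/0/2 ∈ {TSO,PSO}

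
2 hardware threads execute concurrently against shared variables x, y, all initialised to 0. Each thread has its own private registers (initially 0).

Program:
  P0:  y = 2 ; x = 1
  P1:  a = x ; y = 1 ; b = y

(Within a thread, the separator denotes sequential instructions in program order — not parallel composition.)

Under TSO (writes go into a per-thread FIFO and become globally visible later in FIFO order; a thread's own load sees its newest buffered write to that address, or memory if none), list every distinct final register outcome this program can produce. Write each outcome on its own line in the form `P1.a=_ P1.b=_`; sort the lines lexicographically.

outcome vector order: (P1.a,P1.b)
|TSO outcomes| = 3

P1.a=0 P1.b=1
P1.a=0 P1.b=2
P1.a=1 P1.b=1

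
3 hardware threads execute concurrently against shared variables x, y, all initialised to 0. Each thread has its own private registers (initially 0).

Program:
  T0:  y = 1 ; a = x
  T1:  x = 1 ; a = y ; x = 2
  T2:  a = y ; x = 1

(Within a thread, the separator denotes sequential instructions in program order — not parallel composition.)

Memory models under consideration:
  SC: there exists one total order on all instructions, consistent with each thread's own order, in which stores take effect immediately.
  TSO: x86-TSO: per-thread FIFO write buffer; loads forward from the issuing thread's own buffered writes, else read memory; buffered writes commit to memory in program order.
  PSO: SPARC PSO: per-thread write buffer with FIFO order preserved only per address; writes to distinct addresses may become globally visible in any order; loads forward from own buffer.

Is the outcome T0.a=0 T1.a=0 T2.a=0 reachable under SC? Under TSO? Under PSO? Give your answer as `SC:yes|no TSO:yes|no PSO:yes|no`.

outcome vector order: (T0.a,T1.a,T2.a)
SC: 10 outcomes — {010; 011; 100; 101; 110; 111; 200; 201; 210; 211}
TSO: 12 outcomes — {000; 001; 010; 011; 100; 101; 110; 111; 200; 201; 210; 211}
PSO: 12 outcomes — {000; 001; 010; 011; 100; 101; 110; 111; 200; 201; 210; 211}
target 000 ∈ {TSO,PSO}

SC:no TSO:yes PSO:yes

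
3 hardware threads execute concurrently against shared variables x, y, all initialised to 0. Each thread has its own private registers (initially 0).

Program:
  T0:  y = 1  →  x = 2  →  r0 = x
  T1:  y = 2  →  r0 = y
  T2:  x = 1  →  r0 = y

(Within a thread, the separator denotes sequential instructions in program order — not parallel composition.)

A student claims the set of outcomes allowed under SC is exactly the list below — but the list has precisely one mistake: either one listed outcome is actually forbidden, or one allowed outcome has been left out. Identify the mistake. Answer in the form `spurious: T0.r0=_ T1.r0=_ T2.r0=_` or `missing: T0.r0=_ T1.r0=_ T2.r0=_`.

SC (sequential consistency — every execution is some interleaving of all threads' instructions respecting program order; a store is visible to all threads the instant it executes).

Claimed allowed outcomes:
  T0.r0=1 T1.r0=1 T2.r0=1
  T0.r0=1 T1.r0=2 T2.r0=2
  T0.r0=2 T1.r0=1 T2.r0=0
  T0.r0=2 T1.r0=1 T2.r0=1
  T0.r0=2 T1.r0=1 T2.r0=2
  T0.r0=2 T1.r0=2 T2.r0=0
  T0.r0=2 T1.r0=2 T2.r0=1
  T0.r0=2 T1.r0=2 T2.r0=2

missing: T0.r0=1 T1.r0=2 T2.r0=1

outcome vector order: (T0.r0,T1.r0,T2.r0)
SC: 9 outcomes — {111, 121, 122, 210, 211, 212, 220, 221, 222}
SC∖claimed = {121}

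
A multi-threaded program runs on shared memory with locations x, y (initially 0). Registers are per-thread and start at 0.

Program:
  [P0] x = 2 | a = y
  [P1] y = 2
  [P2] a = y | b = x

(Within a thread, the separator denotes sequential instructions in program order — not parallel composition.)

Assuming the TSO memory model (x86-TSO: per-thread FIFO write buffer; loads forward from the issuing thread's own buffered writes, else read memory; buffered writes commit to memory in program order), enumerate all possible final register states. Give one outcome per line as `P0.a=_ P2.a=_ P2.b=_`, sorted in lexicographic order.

outcome vector order: (P0.a,P2.a,P2.b)
|TSO outcomes| = 8

P0.a=0 P2.a=0 P2.b=0
P0.a=0 P2.a=0 P2.b=2
P0.a=0 P2.a=2 P2.b=0
P0.a=0 P2.a=2 P2.b=2
P0.a=2 P2.a=0 P2.b=0
P0.a=2 P2.a=0 P2.b=2
P0.a=2 P2.a=2 P2.b=0
P0.a=2 P2.a=2 P2.b=2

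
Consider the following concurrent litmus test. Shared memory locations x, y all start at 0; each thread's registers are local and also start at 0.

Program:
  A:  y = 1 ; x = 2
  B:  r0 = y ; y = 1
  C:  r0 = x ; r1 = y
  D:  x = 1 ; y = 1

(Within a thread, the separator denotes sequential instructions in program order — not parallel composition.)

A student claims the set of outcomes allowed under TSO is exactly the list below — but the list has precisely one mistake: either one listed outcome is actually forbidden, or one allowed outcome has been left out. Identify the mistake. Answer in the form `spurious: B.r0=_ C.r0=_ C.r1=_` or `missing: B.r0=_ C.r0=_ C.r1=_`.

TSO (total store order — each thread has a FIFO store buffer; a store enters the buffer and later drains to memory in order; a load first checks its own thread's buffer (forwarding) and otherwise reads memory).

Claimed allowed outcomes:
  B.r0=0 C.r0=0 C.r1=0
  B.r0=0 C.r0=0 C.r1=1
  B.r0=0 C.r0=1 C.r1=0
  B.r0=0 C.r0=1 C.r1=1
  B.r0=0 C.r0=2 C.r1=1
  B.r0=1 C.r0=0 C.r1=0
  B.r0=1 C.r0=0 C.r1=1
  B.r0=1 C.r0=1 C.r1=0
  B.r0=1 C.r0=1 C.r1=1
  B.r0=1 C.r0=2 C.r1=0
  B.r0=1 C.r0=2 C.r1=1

outcome vector order: (B.r0,C.r0,C.r1)
[TSO] allowed = {0/0/0 0/0/1 0/1/0 0/1/1 0/2/1 1/0/0 1/0/1 1/1/0 1/1/1 1/2/1}
claimed∖TSO = {1/2/0}

spurious: B.r0=1 C.r0=2 C.r1=0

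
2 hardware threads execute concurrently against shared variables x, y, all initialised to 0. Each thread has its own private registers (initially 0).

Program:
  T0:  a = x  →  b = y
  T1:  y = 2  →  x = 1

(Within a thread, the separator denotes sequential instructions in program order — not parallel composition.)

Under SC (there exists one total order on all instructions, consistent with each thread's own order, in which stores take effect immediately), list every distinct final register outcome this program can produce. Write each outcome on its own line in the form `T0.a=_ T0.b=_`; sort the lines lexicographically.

T0.a=0 T0.b=0
T0.a=0 T0.b=2
T0.a=1 T0.b=2

outcome vector order: (T0.a,T0.b)
|SC outcomes| = 3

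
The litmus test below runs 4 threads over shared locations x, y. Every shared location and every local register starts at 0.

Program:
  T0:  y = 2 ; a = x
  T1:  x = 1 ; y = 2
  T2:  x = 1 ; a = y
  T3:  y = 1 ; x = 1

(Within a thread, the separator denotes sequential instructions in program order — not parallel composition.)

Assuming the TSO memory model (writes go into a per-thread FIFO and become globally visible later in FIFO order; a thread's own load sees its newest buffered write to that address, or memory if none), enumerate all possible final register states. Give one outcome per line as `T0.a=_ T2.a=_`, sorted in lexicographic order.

outcome vector order: (T0.a,T2.a)
|TSO outcomes| = 6

T0.a=0 T2.a=0
T0.a=0 T2.a=1
T0.a=0 T2.a=2
T0.a=1 T2.a=0
T0.a=1 T2.a=1
T0.a=1 T2.a=2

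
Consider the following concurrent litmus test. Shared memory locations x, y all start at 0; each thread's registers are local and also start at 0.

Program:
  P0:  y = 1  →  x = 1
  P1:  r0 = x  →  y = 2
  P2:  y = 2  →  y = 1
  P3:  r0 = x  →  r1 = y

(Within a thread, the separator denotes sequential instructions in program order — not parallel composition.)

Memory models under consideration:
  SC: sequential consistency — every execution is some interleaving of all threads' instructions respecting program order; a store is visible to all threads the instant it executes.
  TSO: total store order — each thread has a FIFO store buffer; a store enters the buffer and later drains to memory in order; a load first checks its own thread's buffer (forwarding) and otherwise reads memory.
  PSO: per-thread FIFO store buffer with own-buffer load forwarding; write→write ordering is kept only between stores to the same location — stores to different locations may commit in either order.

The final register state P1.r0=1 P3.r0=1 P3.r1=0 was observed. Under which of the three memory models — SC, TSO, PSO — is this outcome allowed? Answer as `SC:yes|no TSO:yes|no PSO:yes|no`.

outcome vector order: (P1.r0,P3.r0,P3.r1)
under SC → 0/0/0; 0/0/1; 0/0/2; 0/1/1; 0/1/2; 1/0/0; 1/0/1; 1/0/2; 1/1/1; 1/1/2
under TSO → 0/0/0; 0/0/1; 0/0/2; 0/1/1; 0/1/2; 1/0/0; 1/0/1; 1/0/2; 1/1/1; 1/1/2
under PSO → 0/0/0; 0/0/1; 0/0/2; 0/1/0; 0/1/1; 0/1/2; 1/0/0; 1/0/1; 1/0/2; 1/1/0; 1/1/1; 1/1/2
target 1/1/0 ∈ {PSO}

SC:no TSO:no PSO:yes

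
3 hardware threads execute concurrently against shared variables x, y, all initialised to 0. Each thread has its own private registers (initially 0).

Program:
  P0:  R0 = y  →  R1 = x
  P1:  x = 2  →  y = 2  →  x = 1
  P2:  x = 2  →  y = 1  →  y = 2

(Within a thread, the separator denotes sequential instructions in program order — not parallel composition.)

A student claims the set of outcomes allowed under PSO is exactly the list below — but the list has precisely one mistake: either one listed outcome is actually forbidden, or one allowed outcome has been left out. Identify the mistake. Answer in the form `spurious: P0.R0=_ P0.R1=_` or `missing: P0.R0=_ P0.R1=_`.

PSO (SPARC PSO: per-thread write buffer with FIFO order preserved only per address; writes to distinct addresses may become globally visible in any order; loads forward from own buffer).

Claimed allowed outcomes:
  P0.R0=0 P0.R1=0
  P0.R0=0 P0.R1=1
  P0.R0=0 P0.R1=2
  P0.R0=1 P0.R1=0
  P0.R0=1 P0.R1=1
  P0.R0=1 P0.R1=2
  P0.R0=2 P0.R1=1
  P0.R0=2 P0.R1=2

outcome vector order: (P0.R0,P0.R1)
PSO (9): 0/0; 0/1; 0/2; 1/0; 1/1; 1/2; 2/0; 2/1; 2/2
PSO∖claimed = {2/0}

missing: P0.R0=2 P0.R1=0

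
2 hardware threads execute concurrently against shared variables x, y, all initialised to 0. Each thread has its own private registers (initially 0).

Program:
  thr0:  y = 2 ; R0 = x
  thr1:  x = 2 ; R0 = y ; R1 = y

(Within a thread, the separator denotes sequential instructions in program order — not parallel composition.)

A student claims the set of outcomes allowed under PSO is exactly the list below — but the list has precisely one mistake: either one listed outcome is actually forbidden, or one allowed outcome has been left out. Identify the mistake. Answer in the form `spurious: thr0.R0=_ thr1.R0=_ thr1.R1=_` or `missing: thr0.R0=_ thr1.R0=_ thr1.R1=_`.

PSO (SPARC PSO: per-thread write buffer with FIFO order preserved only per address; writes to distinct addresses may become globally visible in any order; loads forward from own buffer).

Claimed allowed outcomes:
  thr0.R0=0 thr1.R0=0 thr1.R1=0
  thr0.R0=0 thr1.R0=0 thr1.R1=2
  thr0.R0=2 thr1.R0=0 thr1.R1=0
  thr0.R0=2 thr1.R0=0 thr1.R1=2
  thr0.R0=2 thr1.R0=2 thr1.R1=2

outcome vector order: (thr0.R0,thr1.R0,thr1.R1)
under PSO → (0,0,0); (0,0,2); (0,2,2); (2,0,0); (2,0,2); (2,2,2)
PSO∖claimed = {(0,2,2)}

missing: thr0.R0=0 thr1.R0=2 thr1.R1=2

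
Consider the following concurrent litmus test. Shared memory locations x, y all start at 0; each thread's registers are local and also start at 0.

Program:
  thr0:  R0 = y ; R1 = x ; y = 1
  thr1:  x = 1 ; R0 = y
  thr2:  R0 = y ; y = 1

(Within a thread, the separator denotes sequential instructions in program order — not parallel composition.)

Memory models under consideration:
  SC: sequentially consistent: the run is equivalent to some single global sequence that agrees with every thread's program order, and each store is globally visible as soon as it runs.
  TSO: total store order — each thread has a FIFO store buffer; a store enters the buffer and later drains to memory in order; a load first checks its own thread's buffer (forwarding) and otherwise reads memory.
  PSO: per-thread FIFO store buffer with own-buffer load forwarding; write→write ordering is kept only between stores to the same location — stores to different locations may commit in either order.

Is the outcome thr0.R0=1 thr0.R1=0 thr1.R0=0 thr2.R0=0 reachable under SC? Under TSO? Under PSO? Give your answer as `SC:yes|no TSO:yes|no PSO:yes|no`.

SC:no TSO:yes PSO:yes

outcome vector order: (thr0.R0,thr0.R1,thr1.R0,thr2.R0)
SC (11): (0,0,0,0), (0,0,0,1), (0,0,1,0), (0,0,1,1), (0,1,0,0), (0,1,0,1), (0,1,1,0), (0,1,1,1), (1,0,1,0), (1,1,0,0), (1,1,1,0)
TSO (12): (0,0,0,0), (0,0,0,1), (0,0,1,0), (0,0,1,1), (0,1,0,0), (0,1,0,1), (0,1,1,0), (0,1,1,1), (1,0,0,0), (1,0,1,0), (1,1,0,0), (1,1,1,0)
PSO (12): (0,0,0,0), (0,0,0,1), (0,0,1,0), (0,0,1,1), (0,1,0,0), (0,1,0,1), (0,1,1,0), (0,1,1,1), (1,0,0,0), (1,0,1,0), (1,1,0,0), (1,1,1,0)
target (1,0,0,0) ∈ {TSO,PSO}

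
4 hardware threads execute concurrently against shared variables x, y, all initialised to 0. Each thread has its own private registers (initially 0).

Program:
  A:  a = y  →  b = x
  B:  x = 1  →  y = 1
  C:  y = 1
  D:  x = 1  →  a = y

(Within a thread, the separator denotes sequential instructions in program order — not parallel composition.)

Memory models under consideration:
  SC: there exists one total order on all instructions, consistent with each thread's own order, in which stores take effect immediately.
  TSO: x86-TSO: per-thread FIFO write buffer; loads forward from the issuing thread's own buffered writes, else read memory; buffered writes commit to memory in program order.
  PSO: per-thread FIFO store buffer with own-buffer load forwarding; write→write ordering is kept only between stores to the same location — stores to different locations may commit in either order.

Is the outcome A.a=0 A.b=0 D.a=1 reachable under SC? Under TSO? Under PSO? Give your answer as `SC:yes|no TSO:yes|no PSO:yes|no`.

outcome vector order: (A.a,A.b,D.a)
SC (7): 000, 001, 010, 011, 101, 110, 111
TSO (8): 000, 001, 010, 011, 100, 101, 110, 111
PSO (8): 000, 001, 010, 011, 100, 101, 110, 111
target 001 ∈ {SC,TSO,PSO}

SC:yes TSO:yes PSO:yes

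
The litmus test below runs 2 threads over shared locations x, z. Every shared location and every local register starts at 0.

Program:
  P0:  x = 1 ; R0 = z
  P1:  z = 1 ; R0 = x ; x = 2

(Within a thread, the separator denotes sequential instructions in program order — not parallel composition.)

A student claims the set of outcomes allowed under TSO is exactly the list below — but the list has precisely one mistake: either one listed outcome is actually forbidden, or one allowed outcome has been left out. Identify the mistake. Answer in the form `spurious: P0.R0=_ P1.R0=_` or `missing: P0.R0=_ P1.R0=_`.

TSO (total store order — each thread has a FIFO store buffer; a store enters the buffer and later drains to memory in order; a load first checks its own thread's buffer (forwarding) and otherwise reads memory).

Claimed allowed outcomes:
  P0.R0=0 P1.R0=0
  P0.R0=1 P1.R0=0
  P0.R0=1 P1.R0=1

missing: P0.R0=0 P1.R0=1

outcome vector order: (P0.R0,P1.R0)
under TSO → 00 01 10 11
TSO∖claimed = {01}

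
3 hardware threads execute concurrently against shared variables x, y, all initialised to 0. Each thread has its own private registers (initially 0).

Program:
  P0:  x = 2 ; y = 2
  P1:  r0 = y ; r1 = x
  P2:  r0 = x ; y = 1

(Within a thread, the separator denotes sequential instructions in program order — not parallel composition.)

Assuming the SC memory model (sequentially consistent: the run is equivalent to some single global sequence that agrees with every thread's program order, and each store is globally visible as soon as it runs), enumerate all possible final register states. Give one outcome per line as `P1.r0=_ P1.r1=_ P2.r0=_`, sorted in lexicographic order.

P1.r0=0 P1.r1=0 P2.r0=0
P1.r0=0 P1.r1=0 P2.r0=2
P1.r0=0 P1.r1=2 P2.r0=0
P1.r0=0 P1.r1=2 P2.r0=2
P1.r0=1 P1.r1=0 P2.r0=0
P1.r0=1 P1.r1=2 P2.r0=0
P1.r0=1 P1.r1=2 P2.r0=2
P1.r0=2 P1.r1=2 P2.r0=0
P1.r0=2 P1.r1=2 P2.r0=2

outcome vector order: (P1.r0,P1.r1,P2.r0)
|SC outcomes| = 9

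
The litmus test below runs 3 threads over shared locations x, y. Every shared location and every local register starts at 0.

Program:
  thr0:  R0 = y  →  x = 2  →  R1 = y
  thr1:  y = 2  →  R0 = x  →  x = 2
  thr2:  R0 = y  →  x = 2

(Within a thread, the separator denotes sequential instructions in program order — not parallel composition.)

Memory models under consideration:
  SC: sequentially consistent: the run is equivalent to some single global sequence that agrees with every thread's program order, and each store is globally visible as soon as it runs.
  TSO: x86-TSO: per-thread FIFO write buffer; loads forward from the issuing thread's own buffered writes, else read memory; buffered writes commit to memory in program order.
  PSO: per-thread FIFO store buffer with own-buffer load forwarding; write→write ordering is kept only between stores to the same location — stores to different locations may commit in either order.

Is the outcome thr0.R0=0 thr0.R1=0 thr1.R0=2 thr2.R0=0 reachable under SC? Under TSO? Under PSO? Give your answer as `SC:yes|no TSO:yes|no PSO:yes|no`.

outcome vector order: (thr0.R0,thr0.R1,thr1.R0,thr2.R0)
SC (10): 0/0/2/0; 0/0/2/2; 0/2/0/0; 0/2/0/2; 0/2/2/0; 0/2/2/2; 2/2/0/0; 2/2/0/2; 2/2/2/0; 2/2/2/2
TSO (12): 0/0/0/0; 0/0/0/2; 0/0/2/0; 0/0/2/2; 0/2/0/0; 0/2/0/2; 0/2/2/0; 0/2/2/2; 2/2/0/0; 2/2/0/2; 2/2/2/0; 2/2/2/2
PSO (12): 0/0/0/0; 0/0/0/2; 0/0/2/0; 0/0/2/2; 0/2/0/0; 0/2/0/2; 0/2/2/0; 0/2/2/2; 2/2/0/0; 2/2/0/2; 2/2/2/0; 2/2/2/2
target 0/0/2/0 ∈ {SC,TSO,PSO}

SC:yes TSO:yes PSO:yes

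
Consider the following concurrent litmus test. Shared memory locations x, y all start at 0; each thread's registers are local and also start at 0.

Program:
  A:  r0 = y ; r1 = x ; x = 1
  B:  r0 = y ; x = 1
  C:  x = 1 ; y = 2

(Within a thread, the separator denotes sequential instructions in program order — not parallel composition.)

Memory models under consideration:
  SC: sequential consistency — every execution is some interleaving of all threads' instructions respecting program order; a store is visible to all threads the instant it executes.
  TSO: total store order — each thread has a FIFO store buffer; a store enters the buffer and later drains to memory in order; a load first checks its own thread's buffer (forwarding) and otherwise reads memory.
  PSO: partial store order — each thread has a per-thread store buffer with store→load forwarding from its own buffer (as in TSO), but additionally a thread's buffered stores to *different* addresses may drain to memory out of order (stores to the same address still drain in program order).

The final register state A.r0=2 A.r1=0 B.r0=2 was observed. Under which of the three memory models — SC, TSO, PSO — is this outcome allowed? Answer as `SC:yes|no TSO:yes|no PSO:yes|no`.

SC:no TSO:no PSO:yes

outcome vector order: (A.r0,A.r1,B.r0)
SC (6): (0,0,0), (0,0,2), (0,1,0), (0,1,2), (2,1,0), (2,1,2)
TSO (6): (0,0,0), (0,0,2), (0,1,0), (0,1,2), (2,1,0), (2,1,2)
PSO (8): (0,0,0), (0,0,2), (0,1,0), (0,1,2), (2,0,0), (2,0,2), (2,1,0), (2,1,2)
target (2,0,2) ∈ {PSO}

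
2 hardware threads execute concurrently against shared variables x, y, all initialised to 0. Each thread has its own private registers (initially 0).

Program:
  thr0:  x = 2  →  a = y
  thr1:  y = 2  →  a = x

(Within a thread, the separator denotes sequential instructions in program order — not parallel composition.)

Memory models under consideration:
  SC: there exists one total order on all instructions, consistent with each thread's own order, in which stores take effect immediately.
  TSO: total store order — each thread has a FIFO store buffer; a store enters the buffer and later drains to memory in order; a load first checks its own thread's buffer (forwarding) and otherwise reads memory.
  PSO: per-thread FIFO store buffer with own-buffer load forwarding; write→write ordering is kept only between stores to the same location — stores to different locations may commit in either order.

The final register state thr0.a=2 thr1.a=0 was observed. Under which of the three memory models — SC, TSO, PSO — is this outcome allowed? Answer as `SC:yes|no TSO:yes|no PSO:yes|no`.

outcome vector order: (thr0.a,thr1.a)
SC (3): <0 2>; <2 0>; <2 2>
TSO (4): <0 0>; <0 2>; <2 0>; <2 2>
PSO (4): <0 0>; <0 2>; <2 0>; <2 2>
target <2 0> ∈ {SC,TSO,PSO}

SC:yes TSO:yes PSO:yes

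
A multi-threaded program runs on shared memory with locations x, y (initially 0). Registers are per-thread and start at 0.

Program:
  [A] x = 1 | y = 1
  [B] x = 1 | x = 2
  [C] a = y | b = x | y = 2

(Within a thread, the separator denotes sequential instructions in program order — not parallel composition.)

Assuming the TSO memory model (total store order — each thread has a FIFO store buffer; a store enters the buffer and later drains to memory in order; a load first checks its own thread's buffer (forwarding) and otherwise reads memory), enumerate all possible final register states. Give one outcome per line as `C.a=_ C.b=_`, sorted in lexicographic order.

outcome vector order: (C.a,C.b)
|TSO outcomes| = 5

C.a=0 C.b=0
C.a=0 C.b=1
C.a=0 C.b=2
C.a=1 C.b=1
C.a=1 C.b=2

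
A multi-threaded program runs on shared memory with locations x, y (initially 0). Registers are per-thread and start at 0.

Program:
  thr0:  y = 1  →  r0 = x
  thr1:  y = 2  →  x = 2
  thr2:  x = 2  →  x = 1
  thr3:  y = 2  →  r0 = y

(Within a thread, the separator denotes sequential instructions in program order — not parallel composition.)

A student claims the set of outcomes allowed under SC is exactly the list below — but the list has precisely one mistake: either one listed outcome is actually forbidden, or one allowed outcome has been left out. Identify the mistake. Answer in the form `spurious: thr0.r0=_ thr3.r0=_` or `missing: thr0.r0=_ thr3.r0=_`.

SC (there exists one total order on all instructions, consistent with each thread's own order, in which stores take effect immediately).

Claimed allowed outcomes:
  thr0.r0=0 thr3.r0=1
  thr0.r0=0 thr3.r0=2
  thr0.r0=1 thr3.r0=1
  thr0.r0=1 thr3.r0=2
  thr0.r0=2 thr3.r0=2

outcome vector order: (thr0.r0,thr3.r0)
under SC → <0 1>; <0 2>; <1 1>; <1 2>; <2 1>; <2 2>
SC∖claimed = {<2 1>}

missing: thr0.r0=2 thr3.r0=1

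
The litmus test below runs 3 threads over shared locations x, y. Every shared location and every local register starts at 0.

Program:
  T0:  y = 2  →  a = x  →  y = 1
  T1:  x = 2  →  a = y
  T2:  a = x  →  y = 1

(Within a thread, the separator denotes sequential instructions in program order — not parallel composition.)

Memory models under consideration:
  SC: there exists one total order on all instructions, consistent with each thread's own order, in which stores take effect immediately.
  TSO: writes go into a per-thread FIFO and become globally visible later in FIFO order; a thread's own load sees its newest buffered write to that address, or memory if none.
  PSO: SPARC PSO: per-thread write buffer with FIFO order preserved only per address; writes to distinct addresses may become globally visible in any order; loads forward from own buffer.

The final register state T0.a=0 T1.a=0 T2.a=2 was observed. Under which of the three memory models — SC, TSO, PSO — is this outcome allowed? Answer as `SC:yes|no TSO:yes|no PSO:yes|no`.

outcome vector order: (T0.a,T1.a,T2.a)
SC (10): (0,1,0); (0,1,2); (0,2,0); (0,2,2); (2,0,0); (2,0,2); (2,1,0); (2,1,2); (2,2,0); (2,2,2)
TSO (12): (0,0,0); (0,0,2); (0,1,0); (0,1,2); (0,2,0); (0,2,2); (2,0,0); (2,0,2); (2,1,0); (2,1,2); (2,2,0); (2,2,2)
PSO (12): (0,0,0); (0,0,2); (0,1,0); (0,1,2); (0,2,0); (0,2,2); (2,0,0); (2,0,2); (2,1,0); (2,1,2); (2,2,0); (2,2,2)
target (0,0,2) ∈ {TSO,PSO}

SC:no TSO:yes PSO:yes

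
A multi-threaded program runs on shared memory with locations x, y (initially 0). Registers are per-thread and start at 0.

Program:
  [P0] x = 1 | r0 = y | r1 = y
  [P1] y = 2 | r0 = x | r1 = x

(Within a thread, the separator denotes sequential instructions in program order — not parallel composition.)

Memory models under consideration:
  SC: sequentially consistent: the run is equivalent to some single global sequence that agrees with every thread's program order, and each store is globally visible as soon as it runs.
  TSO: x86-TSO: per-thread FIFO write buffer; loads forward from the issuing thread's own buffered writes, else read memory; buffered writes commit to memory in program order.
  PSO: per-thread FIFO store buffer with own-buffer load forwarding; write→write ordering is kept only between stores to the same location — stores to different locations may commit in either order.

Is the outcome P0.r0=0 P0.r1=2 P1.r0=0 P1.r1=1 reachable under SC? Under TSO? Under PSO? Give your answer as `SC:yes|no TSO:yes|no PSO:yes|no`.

outcome vector order: (P0.r0,P0.r1,P1.r0,P1.r1)
SC (5): 0/0/1/1, 0/2/1/1, 2/2/0/0, 2/2/0/1, 2/2/1/1
TSO (9): 0/0/0/0, 0/0/0/1, 0/0/1/1, 0/2/0/0, 0/2/0/1, 0/2/1/1, 2/2/0/0, 2/2/0/1, 2/2/1/1
PSO (9): 0/0/0/0, 0/0/0/1, 0/0/1/1, 0/2/0/0, 0/2/0/1, 0/2/1/1, 2/2/0/0, 2/2/0/1, 2/2/1/1
target 0/2/0/1 ∈ {TSO,PSO}

SC:no TSO:yes PSO:yes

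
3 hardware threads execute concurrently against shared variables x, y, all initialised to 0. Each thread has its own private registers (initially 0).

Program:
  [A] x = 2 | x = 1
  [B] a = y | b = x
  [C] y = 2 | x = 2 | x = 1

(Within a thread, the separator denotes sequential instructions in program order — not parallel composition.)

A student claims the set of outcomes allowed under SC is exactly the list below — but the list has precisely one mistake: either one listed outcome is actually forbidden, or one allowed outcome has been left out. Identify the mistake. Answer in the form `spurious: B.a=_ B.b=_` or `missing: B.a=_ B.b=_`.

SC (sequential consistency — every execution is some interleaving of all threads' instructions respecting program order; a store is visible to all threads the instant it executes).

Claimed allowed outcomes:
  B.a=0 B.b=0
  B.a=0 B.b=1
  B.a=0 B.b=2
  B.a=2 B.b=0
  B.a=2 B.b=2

outcome vector order: (B.a,B.b)
SC: 6 outcomes — {(0,0); (0,1); (0,2); (2,0); (2,1); (2,2)}
SC∖claimed = {(2,1)}

missing: B.a=2 B.b=1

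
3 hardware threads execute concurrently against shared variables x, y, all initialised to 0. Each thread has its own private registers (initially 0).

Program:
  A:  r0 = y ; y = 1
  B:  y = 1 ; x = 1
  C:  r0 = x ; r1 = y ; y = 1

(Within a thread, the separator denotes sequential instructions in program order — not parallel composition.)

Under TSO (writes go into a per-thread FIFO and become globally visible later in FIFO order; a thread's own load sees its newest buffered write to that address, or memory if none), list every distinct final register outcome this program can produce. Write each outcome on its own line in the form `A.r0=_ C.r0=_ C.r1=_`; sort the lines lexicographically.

A.r0=0 C.r0=0 C.r1=0
A.r0=0 C.r0=0 C.r1=1
A.r0=0 C.r0=1 C.r1=1
A.r0=1 C.r0=0 C.r1=0
A.r0=1 C.r0=0 C.r1=1
A.r0=1 C.r0=1 C.r1=1

outcome vector order: (A.r0,C.r0,C.r1)
|TSO outcomes| = 6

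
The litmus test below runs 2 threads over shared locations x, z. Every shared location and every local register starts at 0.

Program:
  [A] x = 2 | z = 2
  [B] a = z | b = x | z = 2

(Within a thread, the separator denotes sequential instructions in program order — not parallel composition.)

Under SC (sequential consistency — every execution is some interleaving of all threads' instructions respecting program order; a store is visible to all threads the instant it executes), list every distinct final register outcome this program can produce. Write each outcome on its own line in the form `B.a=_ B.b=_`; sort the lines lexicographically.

outcome vector order: (B.a,B.b)
|SC outcomes| = 3

B.a=0 B.b=0
B.a=0 B.b=2
B.a=2 B.b=2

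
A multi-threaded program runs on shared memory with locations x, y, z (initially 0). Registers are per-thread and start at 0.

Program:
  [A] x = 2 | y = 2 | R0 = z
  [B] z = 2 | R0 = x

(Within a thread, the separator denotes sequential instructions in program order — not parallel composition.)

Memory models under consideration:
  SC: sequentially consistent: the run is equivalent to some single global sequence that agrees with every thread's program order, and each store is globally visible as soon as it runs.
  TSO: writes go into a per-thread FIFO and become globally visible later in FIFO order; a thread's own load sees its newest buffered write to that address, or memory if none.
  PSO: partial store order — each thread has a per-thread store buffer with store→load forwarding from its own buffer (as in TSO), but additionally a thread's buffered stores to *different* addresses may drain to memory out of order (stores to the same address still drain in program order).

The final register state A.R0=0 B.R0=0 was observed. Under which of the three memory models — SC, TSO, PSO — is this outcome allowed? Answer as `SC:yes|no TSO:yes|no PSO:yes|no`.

outcome vector order: (A.R0,B.R0)
under SC → <0 2>; <2 0>; <2 2>
under TSO → <0 0>; <0 2>; <2 0>; <2 2>
under PSO → <0 0>; <0 2>; <2 0>; <2 2>
target <0 0> ∈ {TSO,PSO}

SC:no TSO:yes PSO:yes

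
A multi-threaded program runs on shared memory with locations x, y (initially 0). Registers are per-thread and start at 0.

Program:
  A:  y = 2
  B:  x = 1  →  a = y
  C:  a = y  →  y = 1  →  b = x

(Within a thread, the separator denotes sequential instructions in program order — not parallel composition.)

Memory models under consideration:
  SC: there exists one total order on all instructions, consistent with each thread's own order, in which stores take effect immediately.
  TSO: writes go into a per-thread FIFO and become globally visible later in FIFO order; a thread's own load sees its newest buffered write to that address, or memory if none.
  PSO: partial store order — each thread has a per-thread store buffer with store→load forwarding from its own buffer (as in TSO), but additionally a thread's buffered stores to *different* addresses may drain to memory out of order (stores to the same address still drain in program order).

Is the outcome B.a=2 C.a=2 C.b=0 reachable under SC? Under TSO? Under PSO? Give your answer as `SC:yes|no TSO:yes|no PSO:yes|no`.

SC:no TSO:yes PSO:yes

outcome vector order: (B.a,C.a,C.b)
[SC] allowed = {<0 0 1> <0 2 1> <1 0 0> <1 0 1> <1 2 0> <1 2 1> <2 0 0> <2 0 1> <2 2 1>}
[TSO] allowed = {<0 0 0> <0 0 1> <0 2 0> <0 2 1> <1 0 0> <1 0 1> <1 2 0> <1 2 1> <2 0 0> <2 0 1> <2 2 0> <2 2 1>}
[PSO] allowed = {<0 0 0> <0 0 1> <0 2 0> <0 2 1> <1 0 0> <1 0 1> <1 2 0> <1 2 1> <2 0 0> <2 0 1> <2 2 0> <2 2 1>}
target <2 2 0> ∈ {TSO,PSO}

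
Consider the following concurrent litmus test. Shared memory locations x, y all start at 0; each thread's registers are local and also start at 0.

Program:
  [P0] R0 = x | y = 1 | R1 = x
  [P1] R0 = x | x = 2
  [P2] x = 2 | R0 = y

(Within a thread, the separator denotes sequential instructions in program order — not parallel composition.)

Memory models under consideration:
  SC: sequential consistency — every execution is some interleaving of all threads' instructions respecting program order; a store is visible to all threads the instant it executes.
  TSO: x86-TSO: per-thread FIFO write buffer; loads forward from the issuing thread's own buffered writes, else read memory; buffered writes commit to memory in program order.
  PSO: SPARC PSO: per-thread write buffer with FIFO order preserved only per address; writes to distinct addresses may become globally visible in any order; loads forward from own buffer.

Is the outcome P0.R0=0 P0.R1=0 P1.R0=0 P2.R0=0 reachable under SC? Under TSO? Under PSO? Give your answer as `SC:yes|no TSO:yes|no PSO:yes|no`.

outcome vector order: (P0.R0,P0.R1,P1.R0,P2.R0)
under SC → <0 0 0 1>, <0 0 2 1>, <0 2 0 0>, <0 2 0 1>, <0 2 2 0>, <0 2 2 1>, <2 2 0 0>, <2 2 0 1>, <2 2 2 0>, <2 2 2 1>
under TSO → <0 0 0 0>, <0 0 0 1>, <0 0 2 0>, <0 0 2 1>, <0 2 0 0>, <0 2 0 1>, <0 2 2 0>, <0 2 2 1>, <2 2 0 0>, <2 2 0 1>, <2 2 2 0>, <2 2 2 1>
under PSO → <0 0 0 0>, <0 0 0 1>, <0 0 2 0>, <0 0 2 1>, <0 2 0 0>, <0 2 0 1>, <0 2 2 0>, <0 2 2 1>, <2 2 0 0>, <2 2 0 1>, <2 2 2 0>, <2 2 2 1>
target <0 0 0 0> ∈ {TSO,PSO}

SC:no TSO:yes PSO:yes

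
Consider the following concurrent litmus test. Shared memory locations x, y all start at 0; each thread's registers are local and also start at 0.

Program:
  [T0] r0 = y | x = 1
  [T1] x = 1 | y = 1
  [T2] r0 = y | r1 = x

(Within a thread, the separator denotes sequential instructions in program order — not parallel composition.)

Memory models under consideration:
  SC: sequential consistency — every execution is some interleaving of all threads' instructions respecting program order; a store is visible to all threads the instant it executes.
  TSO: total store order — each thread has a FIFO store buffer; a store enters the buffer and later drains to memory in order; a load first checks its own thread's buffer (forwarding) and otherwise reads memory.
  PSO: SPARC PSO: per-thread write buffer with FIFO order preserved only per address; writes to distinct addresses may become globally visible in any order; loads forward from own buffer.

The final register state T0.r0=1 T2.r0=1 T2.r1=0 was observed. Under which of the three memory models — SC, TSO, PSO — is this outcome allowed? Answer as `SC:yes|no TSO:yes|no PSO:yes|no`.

SC:no TSO:no PSO:yes

outcome vector order: (T0.r0,T2.r0,T2.r1)
SC (6): 000; 001; 011; 100; 101; 111
TSO (6): 000; 001; 011; 100; 101; 111
PSO (8): 000; 001; 010; 011; 100; 101; 110; 111
target 110 ∈ {PSO}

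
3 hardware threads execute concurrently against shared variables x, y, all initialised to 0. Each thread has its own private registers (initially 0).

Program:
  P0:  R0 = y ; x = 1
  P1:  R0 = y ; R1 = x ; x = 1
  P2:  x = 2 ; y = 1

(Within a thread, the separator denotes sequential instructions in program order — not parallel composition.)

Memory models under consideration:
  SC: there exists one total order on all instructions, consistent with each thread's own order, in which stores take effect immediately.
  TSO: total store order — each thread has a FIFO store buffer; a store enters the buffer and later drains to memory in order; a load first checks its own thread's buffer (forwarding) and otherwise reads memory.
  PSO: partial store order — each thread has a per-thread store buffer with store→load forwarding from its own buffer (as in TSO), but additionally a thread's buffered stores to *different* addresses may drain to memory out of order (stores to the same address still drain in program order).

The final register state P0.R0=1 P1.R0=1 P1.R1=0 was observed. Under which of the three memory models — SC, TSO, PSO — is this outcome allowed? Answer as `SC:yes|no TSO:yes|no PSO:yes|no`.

SC:no TSO:no PSO:yes

outcome vector order: (P0.R0,P1.R0,P1.R1)
SC: 10 outcomes — {<0 0 0> <0 0 1> <0 0 2> <0 1 1> <0 1 2> <1 0 0> <1 0 1> <1 0 2> <1 1 1> <1 1 2>}
TSO: 10 outcomes — {<0 0 0> <0 0 1> <0 0 2> <0 1 1> <0 1 2> <1 0 0> <1 0 1> <1 0 2> <1 1 1> <1 1 2>}
PSO: 12 outcomes — {<0 0 0> <0 0 1> <0 0 2> <0 1 0> <0 1 1> <0 1 2> <1 0 0> <1 0 1> <1 0 2> <1 1 0> <1 1 1> <1 1 2>}
target <1 1 0> ∈ {PSO}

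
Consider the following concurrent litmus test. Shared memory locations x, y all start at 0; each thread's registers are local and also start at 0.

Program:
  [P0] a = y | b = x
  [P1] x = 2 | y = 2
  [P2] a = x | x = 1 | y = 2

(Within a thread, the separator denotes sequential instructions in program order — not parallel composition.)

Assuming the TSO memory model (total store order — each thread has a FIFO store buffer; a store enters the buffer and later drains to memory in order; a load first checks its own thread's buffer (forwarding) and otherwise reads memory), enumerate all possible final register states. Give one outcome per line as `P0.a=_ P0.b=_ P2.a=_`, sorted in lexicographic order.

P0.a=0 P0.b=0 P2.a=0
P0.a=0 P0.b=0 P2.a=2
P0.a=0 P0.b=1 P2.a=0
P0.a=0 P0.b=1 P2.a=2
P0.a=0 P0.b=2 P2.a=0
P0.a=0 P0.b=2 P2.a=2
P0.a=2 P0.b=1 P2.a=0
P0.a=2 P0.b=1 P2.a=2
P0.a=2 P0.b=2 P2.a=0
P0.a=2 P0.b=2 P2.a=2

outcome vector order: (P0.a,P0.b,P2.a)
|TSO outcomes| = 10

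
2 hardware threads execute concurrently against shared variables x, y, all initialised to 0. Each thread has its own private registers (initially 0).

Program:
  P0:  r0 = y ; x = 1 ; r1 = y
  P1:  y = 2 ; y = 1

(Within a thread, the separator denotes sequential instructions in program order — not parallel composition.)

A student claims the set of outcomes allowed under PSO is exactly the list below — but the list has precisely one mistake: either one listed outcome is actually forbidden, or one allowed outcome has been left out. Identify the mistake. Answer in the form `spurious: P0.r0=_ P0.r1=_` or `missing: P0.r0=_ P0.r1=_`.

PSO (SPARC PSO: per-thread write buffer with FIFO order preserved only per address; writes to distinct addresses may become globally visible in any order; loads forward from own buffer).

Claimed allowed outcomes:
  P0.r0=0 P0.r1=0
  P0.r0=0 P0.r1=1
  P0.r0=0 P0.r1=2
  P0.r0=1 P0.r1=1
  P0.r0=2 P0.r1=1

outcome vector order: (P0.r0,P0.r1)
[PSO] allowed = {00, 01, 02, 11, 21, 22}
PSO∖claimed = {22}

missing: P0.r0=2 P0.r1=2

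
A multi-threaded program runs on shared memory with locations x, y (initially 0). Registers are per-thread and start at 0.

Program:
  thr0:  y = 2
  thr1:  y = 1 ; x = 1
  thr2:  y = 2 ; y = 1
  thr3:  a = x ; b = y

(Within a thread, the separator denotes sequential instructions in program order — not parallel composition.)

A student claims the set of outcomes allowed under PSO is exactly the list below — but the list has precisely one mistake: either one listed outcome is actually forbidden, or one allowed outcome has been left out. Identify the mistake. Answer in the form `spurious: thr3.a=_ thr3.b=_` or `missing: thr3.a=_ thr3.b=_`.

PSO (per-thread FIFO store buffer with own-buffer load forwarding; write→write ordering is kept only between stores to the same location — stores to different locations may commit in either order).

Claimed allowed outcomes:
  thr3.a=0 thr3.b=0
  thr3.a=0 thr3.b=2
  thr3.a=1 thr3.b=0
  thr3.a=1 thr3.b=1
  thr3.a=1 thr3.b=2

outcome vector order: (thr3.a,thr3.b)
PSO: 6 outcomes — {(0,0), (0,1), (0,2), (1,0), (1,1), (1,2)}
PSO∖claimed = {(0,1)}

missing: thr3.a=0 thr3.b=1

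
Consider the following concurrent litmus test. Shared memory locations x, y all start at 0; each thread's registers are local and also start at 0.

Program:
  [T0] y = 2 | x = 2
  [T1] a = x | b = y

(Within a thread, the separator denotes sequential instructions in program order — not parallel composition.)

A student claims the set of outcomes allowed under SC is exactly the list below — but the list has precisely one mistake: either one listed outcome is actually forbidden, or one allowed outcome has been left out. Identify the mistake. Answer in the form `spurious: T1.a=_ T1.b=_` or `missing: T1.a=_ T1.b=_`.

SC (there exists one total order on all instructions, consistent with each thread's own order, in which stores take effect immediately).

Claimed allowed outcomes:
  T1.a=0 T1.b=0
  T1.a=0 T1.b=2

missing: T1.a=2 T1.b=2

outcome vector order: (T1.a,T1.b)
SC (3): <0 0> <0 2> <2 2>
SC∖claimed = {<2 2>}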